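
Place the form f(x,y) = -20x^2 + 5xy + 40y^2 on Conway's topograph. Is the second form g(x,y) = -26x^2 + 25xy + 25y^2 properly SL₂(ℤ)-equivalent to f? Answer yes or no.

D₁ = 3225, D₂ = 3225
river cycle of f (length 10): (-20, 45, 15), (15, 45, -20), (-20, 35, 25), (25, 15, -30), (-30, 45, 10), (10, 55, -5), (-5, 55, 10), (10, 45, -30), (-30, 15, 25), (25, 35, -20)
river cycle of g (length 20): (25, 25, -26), (-26, 27, 24), (24, 21, -29), (-29, 37, 16), (16, 27, -39), (-39, 51, 4), (4, 53, -26), (-26, 51, 6), (6, 45, -50), (-50, 55, 1), … (10 more)
cycles differ ⇒ inequivalent

no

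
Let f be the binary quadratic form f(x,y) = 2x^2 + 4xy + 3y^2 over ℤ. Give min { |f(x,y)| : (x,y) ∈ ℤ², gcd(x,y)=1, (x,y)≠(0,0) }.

translate: b→0 (≡4 mod 4), so (2,4,3)→(2,0,1)
flip: (2,0,1)→(1,0,2)
reduced (well bottom): (1,0,2) with a≤c, −a<b≤a
well minimum = a = 1

1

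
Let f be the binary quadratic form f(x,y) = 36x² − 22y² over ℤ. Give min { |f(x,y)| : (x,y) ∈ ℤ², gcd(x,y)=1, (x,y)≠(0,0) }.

descent: ρ → (-22,44,14)  [lands on river]
river: ρ → (14,40,-28)
river: ρ → (-28,16,26)
river: ρ → (26,36,-18)
river: ρ → (-18,36,26)
river: ρ → (26,16,-28)
river: ρ → (-28,40,14)
river: ρ → (14,44,-22)
closes: descent 1, river 8
min |a| on river = 14

14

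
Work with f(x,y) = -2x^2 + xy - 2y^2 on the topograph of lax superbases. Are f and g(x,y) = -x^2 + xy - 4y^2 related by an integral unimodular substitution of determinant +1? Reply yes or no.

D₁ = -15, D₂ = -15
f is negative-definite; reduce −f:
−f: flip: (2,-1,2)→(2,1,2)
−f: reduced (well bottom): (2,1,2) with a≤c, −a<b≤a
flip sign back: reduced form of f is (-2,-1,-2)
g is negative-definite; reduce −g:
−g: translate: b→1 (≡-1 mod 2), so (1,-1,4)→(1,1,4)
−g: reduced (well bottom): (1,1,4) with a≤c, −a<b≤a
flip sign back: reduced form of g is (-1,-1,-4)
reduced forms (-2, -1, -2) vs (-1, -1, -4) ⇒ inequivalent

no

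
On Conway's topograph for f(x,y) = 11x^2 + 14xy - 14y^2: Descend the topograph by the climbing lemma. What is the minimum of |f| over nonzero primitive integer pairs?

river: ρ → (-14,14,11)
river: ρ → (11,8,-17)
river: ρ → (-17,26,2)
river: ρ → (2,26,-17)
river: ρ → (-17,8,11)
river: ρ → (11,14,-14)
closes: descent 0, river 6
min |a| on river = 2

2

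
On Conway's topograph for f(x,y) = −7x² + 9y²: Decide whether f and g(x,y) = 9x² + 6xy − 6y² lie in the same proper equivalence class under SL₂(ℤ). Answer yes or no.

D₁ = 252, D₂ = 252
river cycle of f (length 2): (-7, 14, 2), (2, 14, -7)
river cycle of g (length 4): (-6, 6, 9), (9, 12, -3), (-3, 12, 9), (9, 6, -6)
cycles differ ⇒ inequivalent

no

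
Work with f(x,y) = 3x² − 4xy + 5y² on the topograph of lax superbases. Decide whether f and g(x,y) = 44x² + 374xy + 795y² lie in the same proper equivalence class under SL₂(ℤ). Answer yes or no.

D₁ = -44, D₂ = -44
f: translate: b→2 (≡-4 mod 6), so (3,-4,5)→(3,2,4)
f: reduced (well bottom): (3,2,4) with a≤c, −a<b≤a
g: translate: b→22 (≡374 mod 88), so (44,374,795)→(44,22,3)
g: flip: (44,22,3)→(3,-22,44)
g: translate: b→2 (≡-22 mod 6), so (3,-22,44)→(3,2,4)
g: reduced (well bottom): (3,2,4) with a≤c, −a<b≤a
reduced forms (3, 2, 4) vs (3, 2, 4) ⇒ equivalent

yes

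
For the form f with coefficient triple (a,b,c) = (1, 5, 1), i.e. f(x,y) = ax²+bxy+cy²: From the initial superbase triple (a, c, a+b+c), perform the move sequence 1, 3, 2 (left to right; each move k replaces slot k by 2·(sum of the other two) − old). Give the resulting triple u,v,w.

start (1,1,7) = (f(1,0),f(0,1),f(1,1))
replace slot 1: 2·(1+7) − 1 = 15 → (15,1,7)
replace slot 3: 2·(15+1) − 7 = 25 → (15,1,25)
replace slot 2: 2·(15+25) − 1 = 79 → (15,79,25)

15,79,25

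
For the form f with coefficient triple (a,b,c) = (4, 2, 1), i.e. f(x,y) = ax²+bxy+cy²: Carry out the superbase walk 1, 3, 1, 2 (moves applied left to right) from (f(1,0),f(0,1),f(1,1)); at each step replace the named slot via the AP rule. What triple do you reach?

start (4,1,7) = (f(1,0),f(0,1),f(1,1))
replace slot 1: 2·(1+7) − 4 = 12 → (12,1,7)
replace slot 3: 2·(12+1) − 7 = 19 → (12,1,19)
replace slot 1: 2·(1+19) − 12 = 28 → (28,1,19)
replace slot 2: 2·(28+19) − 1 = 93 → (28,93,19)

28,93,19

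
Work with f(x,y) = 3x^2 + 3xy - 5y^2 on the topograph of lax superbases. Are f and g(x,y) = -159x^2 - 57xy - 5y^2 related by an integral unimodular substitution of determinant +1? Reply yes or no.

D₁ = 69, D₂ = 69
river cycle of f (length 4): (-5, 7, 1), (1, 7, -5), (-5, 3, 3), (3, 3, -5)
river cycle of g (length 4): (-5, 7, 1), (1, 7, -5), (-5, 3, 3), (3, 3, -5)
cycles coincide ⇒ equivalent

yes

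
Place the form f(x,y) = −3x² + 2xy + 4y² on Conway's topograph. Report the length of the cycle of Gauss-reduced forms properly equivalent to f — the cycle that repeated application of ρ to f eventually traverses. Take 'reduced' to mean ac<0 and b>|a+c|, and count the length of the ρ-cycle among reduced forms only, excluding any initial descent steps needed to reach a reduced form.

D = 52, ⌊√D⌋ = 7
river: ρ → (4,6,-1)
river: ρ → (-1,6,4)
river: ρ → (4,2,-3)
river: ρ → (-3,4,3)
river: ρ → (3,2,-4)
river: ρ → (-4,6,1)
river: ρ → (1,6,-4)
river: ρ → (-4,2,3)
river: ρ → (3,4,-3)
river: ρ → (-3,2,4)
ρ-cycle length = 10 (tail of 0 descent steps not counted)

10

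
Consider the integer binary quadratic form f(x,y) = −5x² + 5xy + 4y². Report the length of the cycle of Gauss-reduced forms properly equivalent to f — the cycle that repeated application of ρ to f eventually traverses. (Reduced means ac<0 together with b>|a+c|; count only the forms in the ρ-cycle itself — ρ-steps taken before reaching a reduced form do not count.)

D = 105, ⌊√D⌋ = 10
river: ρ → (4,3,-6)
river: ρ → (-6,9,1)
river: ρ → (1,9,-6)
river: ρ → (-6,3,4)
river: ρ → (4,5,-5)
river: ρ → (-5,5,4)
ρ-cycle length = 6 (tail of 0 descent steps not counted)

6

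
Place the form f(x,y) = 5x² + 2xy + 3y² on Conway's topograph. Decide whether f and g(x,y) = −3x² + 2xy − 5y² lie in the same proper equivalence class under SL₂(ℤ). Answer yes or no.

D₁ = -56, D₂ = -56
f: flip: (5,2,3)→(3,-2,5)
f: reduced (well bottom): (3,-2,5) with a≤c, −a<b≤a
g is negative-definite; reduce −g:
−g: reduced (well bottom): (3,-2,5) with a≤c, −a<b≤a
flip sign back: reduced form of g is (-3,2,-5)
reduced forms (3, -2, 5) vs (-3, 2, -5) ⇒ inequivalent

no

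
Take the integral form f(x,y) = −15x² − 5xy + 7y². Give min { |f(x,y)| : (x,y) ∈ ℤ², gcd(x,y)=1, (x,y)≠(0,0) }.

descent: ρ → (7,19,-3)  [lands on river]
river: ρ → (-3,17,13)
river: ρ → (13,9,-7)
river: ρ → (-7,19,3)
river: ρ → (3,17,-13)
river: ρ → (-13,9,7)
closes: descent 1, river 6
min |a| on river = 3

3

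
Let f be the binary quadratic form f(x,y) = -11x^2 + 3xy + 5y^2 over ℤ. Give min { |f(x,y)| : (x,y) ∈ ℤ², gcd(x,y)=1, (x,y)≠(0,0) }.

descent: ρ → (5,7,-9)  [lands on river]
river: ρ → (-9,11,3)
river: ρ → (3,13,-5)
river: ρ → (-5,7,9)
river: ρ → (9,11,-3)
river: ρ → (-3,13,5)
closes: descent 1, river 6
min |a| on river = 3

3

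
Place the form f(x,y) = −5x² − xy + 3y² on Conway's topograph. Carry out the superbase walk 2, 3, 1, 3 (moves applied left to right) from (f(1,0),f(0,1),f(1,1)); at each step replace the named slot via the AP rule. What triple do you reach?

start (-5,3,-3) = (f(1,0),f(0,1),f(1,1))
replace slot 2: 2·((-5)+(-3)) − 3 = -19 → (-5,-19,-3)
replace slot 3: 2·((-5)+(-19)) − (-3) = -45 → (-5,-19,-45)
replace slot 1: 2·((-19)+(-45)) − (-5) = -123 → (-123,-19,-45)
replace slot 3: 2·((-123)+(-19)) − (-45) = -239 → (-123,-19,-239)

-123,-19,-239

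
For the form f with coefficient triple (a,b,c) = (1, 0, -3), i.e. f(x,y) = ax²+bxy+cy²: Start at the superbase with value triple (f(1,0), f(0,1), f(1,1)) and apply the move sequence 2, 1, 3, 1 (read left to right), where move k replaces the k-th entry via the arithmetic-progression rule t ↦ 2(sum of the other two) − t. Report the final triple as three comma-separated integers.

start (1,-3,-2) = (f(1,0),f(0,1),f(1,1))
replace slot 2: 2·(1+(-2)) − (-3) = 1 → (1,1,-2)
replace slot 1: 2·(1+(-2)) − 1 = -3 → (-3,1,-2)
replace slot 3: 2·((-3)+1) − (-2) = -2 → (-3,1,-2)
replace slot 1: 2·(1+(-2)) − (-3) = 1 → (1,1,-2)

1,1,-2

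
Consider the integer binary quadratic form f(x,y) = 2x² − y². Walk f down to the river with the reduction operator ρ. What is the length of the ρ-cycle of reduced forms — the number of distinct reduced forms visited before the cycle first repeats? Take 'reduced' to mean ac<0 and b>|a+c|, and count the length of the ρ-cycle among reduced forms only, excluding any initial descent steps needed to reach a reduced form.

D = 8, ⌊√D⌋ = 2
descent: ρ → (-1,2,1)  [lands on river]
river: ρ → (1,2,-1)
ρ-cycle length = 2 (tail of 1 descent step not counted)

2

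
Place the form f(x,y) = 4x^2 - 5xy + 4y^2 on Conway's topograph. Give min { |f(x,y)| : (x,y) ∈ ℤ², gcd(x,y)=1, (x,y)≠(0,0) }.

translate: b→3 (≡-5 mod 8), so (4,-5,4)→(4,3,3)
flip: (4,3,3)→(3,-3,4)
translate: b→3 (≡-3 mod 6), so (3,-3,4)→(3,3,4)
reduced (well bottom): (3,3,4) with a≤c, −a<b≤a
well minimum = a = 3

3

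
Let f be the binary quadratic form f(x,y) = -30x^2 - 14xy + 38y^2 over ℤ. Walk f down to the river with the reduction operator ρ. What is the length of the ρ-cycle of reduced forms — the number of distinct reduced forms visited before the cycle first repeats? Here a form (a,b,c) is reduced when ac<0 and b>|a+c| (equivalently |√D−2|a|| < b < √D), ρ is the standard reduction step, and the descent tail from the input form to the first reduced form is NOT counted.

D = 4756, ⌊√D⌋ = 68
descent: ρ → (38,14,-30)  [lands on river]
river: ρ → (-30,46,22)
river: ρ → (22,42,-34)
river: ρ → (-34,26,30)
river: ρ → (30,34,-30)
river: ρ → (-30,26,34)
river: ρ → (34,42,-22)
river: ρ → (-22,46,30)
river: ρ → (30,14,-38)
river: ρ → (-38,62,6)
river: ρ → (6,58,-58)
river: ρ → (-58,58,6)
river: ρ → (6,62,-38)
river: ρ → (-38,14,30)
river: ρ → (30,46,-22)
river: ρ → (-22,42,34)
river: ρ → (34,26,-30)
river: ρ → (-30,34,30)
river: ρ → (30,26,-34)
river: ρ → (-34,42,22)
river: ρ → (22,46,-30)
river: ρ → (-30,14,38)
river: ρ → (38,62,-6)
river: ρ → (-6,58,58)
river: ρ → (58,58,-6)
river: ρ → (-6,62,38)
ρ-cycle length = 26 (tail of 1 descent step not counted)

26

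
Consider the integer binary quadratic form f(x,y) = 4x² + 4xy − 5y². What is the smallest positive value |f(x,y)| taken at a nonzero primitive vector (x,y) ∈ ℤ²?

river: ρ → (-5,6,3)
river: ρ → (3,6,-5)
river: ρ → (-5,4,4)
river: ρ → (4,4,-5)
closes: descent 0, river 4
min |a| on river = 3

3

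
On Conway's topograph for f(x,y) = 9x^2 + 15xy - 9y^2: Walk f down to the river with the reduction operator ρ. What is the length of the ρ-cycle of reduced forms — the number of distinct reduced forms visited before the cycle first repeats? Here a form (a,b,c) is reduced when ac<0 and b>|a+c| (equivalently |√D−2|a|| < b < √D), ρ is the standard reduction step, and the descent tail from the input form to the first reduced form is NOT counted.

D = 549, ⌊√D⌋ = 23
river: ρ → (-9,21,3)
river: ρ → (3,21,-9)
river: ρ → (-9,15,9)
river: ρ → (9,21,-3)
river: ρ → (-3,21,9)
river: ρ → (9,15,-9)
ρ-cycle length = 6 (tail of 0 descent steps not counted)

6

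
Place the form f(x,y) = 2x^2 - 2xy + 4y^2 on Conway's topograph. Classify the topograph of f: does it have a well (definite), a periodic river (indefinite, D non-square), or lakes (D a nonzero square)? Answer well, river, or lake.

D = b²−4ac = (-2)² − 4·2·4 = -28
D < 0 ⇒ definite ⇒ every region one sign ⇒ single well

well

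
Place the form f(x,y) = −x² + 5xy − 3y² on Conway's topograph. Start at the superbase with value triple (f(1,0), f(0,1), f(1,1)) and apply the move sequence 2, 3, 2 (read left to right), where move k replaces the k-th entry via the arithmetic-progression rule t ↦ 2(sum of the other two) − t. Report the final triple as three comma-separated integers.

start (-1,-3,1) = (f(1,0),f(0,1),f(1,1))
replace slot 2: 2·((-1)+1) − (-3) = 3 → (-1,3,1)
replace slot 3: 2·((-1)+3) − 1 = 3 → (-1,3,3)
replace slot 2: 2·((-1)+3) − 3 = 1 → (-1,1,3)

-1,1,3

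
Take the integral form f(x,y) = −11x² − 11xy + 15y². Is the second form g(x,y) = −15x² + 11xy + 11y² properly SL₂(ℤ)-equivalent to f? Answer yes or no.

D₁ = 781, D₂ = 781
river cycle of f (length 18): (15, 11, -11), (-11, 11, 15), (15, 19, -7), (-7, 23, 9), (9, 13, -17), (-17, 21, 5), (5, 19, -21), (-21, 23, 3), (3, 25, -13), (-13, 27, 1), … (8 more)
river cycle of g (length 18): (11, 11, -15), (-15, 19, 7), (7, 23, -9), (-9, 13, 17), (17, 21, -5), (-5, 19, 21), (21, 23, -3), (-3, 25, 13), (13, 27, -1), (-1, 27, 13), … (8 more)
cycles differ ⇒ inequivalent

no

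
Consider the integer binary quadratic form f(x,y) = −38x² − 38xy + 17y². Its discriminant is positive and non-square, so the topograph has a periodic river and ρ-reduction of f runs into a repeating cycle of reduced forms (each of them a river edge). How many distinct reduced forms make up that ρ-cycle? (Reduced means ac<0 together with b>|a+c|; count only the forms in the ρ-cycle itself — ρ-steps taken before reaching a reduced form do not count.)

D = 4028, ⌊√D⌋ = 63
descent: ρ → (17,38,-38)  [lands on river]
river: ρ → (-38,38,17)
river: ρ → (17,30,-46)
river: ρ → (-46,62,1)
river: ρ → (1,62,-46)
river: ρ → (-46,30,17)
ρ-cycle length = 6 (tail of 1 descent step not counted)

6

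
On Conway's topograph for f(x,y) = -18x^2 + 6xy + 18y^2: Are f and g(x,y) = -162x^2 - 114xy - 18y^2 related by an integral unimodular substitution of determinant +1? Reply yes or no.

D₁ = 1332, D₂ = 1332
river cycle of f (length 6): (18, 30, -6), (-6, 30, 18), (18, 6, -18), (-18, 30, 6), (6, 30, -18), (-18, 6, 18)
river cycle of g (length 6): (-18, 6, 18), (18, 30, -6), (-6, 30, 18), (18, 6, -18), (-18, 30, 6), (6, 30, -18)
cycles coincide ⇒ equivalent

yes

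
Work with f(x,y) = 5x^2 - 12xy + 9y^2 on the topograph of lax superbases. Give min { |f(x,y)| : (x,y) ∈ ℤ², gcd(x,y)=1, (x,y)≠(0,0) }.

translate: b→-2 (≡-12 mod 10), so (5,-12,9)→(5,-2,2)
flip: (5,-2,2)→(2,2,5)
reduced (well bottom): (2,2,5) with a≤c, −a<b≤a
well minimum = a = 2

2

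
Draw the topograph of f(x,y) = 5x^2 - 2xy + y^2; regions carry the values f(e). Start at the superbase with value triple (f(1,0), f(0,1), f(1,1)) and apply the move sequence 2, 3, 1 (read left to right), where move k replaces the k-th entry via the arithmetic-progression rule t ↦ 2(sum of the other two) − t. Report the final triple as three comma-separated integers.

start (5,1,4) = (f(1,0),f(0,1),f(1,1))
replace slot 2: 2·(5+4) − 1 = 17 → (5,17,4)
replace slot 3: 2·(5+17) − 4 = 40 → (5,17,40)
replace slot 1: 2·(17+40) − 5 = 109 → (109,17,40)

109,17,40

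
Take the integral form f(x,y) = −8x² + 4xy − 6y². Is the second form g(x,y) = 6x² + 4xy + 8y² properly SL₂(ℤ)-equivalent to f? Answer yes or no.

D₁ = -176, D₂ = -176
f is negative-definite; reduce −f:
−f: flip: (8,-4,6)→(6,4,8)
−f: reduced (well bottom): (6,4,8) with a≤c, −a<b≤a
flip sign back: reduced form of f is (-6,-4,-8)
g: reduced (well bottom): (6,4,8) with a≤c, −a<b≤a
reduced forms (-6, -4, -8) vs (6, 4, 8) ⇒ inequivalent

no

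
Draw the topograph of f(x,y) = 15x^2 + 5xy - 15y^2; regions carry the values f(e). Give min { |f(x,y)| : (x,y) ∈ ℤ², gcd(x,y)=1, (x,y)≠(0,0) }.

river: ρ → (-15,25,5)
river: ρ → (5,25,-15)
river: ρ → (-15,5,15)
river: ρ → (15,25,-5)
river: ρ → (-5,25,15)
river: ρ → (15,5,-15)
closes: descent 0, river 6
min |a| on river = 5

5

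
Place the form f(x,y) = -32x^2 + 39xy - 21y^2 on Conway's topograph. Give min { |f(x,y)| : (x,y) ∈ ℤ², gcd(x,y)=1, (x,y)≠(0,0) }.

translate: b→25 (≡-39 mod 64), so (32,-39,21)→(32,25,14)
flip: (32,25,14)→(14,-25,32)
translate: b→3 (≡-25 mod 28), so (14,-25,32)→(14,3,21)
reduced (well bottom): (14,3,21) with a≤c, −a<b≤a
well minimum |f| = |-14| = 14 (negative-definite)

14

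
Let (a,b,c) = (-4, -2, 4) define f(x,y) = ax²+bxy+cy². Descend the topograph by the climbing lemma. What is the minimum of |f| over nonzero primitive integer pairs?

descent: ρ → (4,2,-4)  [lands on river]
river: ρ → (-4,6,2)
river: ρ → (2,6,-4)
river: ρ → (-4,2,4)
river: ρ → (4,6,-2)
river: ρ → (-2,6,4)
closes: descent 1, river 6
min |a| on river = 2

2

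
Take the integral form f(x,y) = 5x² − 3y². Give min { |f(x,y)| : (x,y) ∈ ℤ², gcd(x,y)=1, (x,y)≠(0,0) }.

descent: ρ → (-3,6,2)  [lands on river]
river: ρ → (2,6,-3)
closes: descent 1, river 2
min |a| on river = 2

2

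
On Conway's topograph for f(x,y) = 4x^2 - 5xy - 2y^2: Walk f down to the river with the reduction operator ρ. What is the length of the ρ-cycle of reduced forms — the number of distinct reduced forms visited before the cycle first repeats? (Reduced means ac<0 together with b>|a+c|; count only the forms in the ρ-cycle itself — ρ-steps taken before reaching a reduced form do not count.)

D = 57, ⌊√D⌋ = 7
descent: ρ → (-2,5,4)  [lands on river]
river: ρ → (4,3,-3)
river: ρ → (-3,3,4)
river: ρ → (4,5,-2)
river: ρ → (-2,7,1)
river: ρ → (1,7,-2)
ρ-cycle length = 6 (tail of 1 descent step not counted)

6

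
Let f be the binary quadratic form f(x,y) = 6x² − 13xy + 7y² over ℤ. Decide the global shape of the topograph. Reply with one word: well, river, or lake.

D = b²−4ac = (-13)² − 4·6·7 = 1
D = 1² is a perfect square ⇒ form factors over ℤ ⇒ lakes

lake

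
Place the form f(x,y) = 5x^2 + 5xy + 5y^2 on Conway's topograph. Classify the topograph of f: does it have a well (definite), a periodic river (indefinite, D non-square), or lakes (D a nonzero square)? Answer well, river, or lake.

D = b²−4ac = 5² − 4·5·5 = -75
D < 0 ⇒ definite ⇒ every region one sign ⇒ single well

well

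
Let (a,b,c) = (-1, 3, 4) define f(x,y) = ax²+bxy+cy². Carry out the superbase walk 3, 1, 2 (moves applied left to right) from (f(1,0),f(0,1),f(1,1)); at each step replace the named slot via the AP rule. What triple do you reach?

start (-1,4,6) = (f(1,0),f(0,1),f(1,1))
replace slot 3: 2·((-1)+4) − 6 = 0 → (-1,4,0)
replace slot 1: 2·(4+0) − (-1) = 9 → (9,4,0)
replace slot 2: 2·(9+0) − 4 = 14 → (9,14,0)

9,14,0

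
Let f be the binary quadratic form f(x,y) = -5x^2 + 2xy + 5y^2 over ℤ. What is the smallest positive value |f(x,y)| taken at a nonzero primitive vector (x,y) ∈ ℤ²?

river: ρ → (5,8,-2)
river: ρ → (-2,8,5)
river: ρ → (5,2,-5)
river: ρ → (-5,8,2)
river: ρ → (2,8,-5)
river: ρ → (-5,2,5)
closes: descent 0, river 6
min |a| on river = 2

2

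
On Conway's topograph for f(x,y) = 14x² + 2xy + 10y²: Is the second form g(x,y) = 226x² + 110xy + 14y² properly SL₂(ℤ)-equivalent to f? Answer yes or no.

D₁ = -556, D₂ = -556
f: flip: (14,2,10)→(10,-2,14)
f: reduced (well bottom): (10,-2,14) with a≤c, −a<b≤a
g: flip: (226,110,14)→(14,-110,226)
g: translate: b→2 (≡-110 mod 28), so (14,-110,226)→(14,2,10)
g: flip: (14,2,10)→(10,-2,14)
g: reduced (well bottom): (10,-2,14) with a≤c, −a<b≤a
reduced forms (10, -2, 14) vs (10, -2, 14) ⇒ equivalent

yes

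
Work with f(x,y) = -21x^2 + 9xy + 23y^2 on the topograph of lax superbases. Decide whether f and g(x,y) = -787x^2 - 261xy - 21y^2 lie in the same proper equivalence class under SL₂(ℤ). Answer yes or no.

D₁ = 2013, D₂ = 2013
river cycle of f (length 8): (23, 37, -7), (-7, 33, 33), (33, 33, -7), (-7, 37, 23), (23, 9, -21), (-21, 33, 11), (11, 33, -21), (-21, 9, 23)
river cycle of g (length 8): (-21, 9, 23), (23, 37, -7), (-7, 33, 33), (33, 33, -7), (-7, 37, 23), (23, 9, -21), (-21, 33, 11), (11, 33, -21)
cycles coincide ⇒ equivalent

yes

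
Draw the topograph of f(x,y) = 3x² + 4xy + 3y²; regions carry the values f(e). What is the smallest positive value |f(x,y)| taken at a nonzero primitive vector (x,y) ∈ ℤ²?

translate: b→-2 (≡4 mod 6), so (3,4,3)→(3,-2,2)
flip: (3,-2,2)→(2,2,3)
reduced (well bottom): (2,2,3) with a≤c, −a<b≤a
well minimum = a = 2

2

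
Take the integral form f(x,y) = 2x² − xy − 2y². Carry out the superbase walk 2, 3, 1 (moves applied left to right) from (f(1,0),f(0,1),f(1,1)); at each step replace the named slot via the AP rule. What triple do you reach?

start (2,-2,-1) = (f(1,0),f(0,1),f(1,1))
replace slot 2: 2·(2+(-1)) − (-2) = 4 → (2,4,-1)
replace slot 3: 2·(2+4) − (-1) = 13 → (2,4,13)
replace slot 1: 2·(4+13) − 2 = 32 → (32,4,13)

32,4,13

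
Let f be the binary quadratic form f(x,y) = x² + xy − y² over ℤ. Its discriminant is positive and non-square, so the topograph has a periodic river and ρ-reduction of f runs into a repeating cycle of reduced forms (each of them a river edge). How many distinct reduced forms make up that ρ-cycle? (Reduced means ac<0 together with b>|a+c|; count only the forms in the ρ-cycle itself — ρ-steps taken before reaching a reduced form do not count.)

D = 5, ⌊√D⌋ = 2
river: ρ → (-1,1,1)
river: ρ → (1,1,-1)
ρ-cycle length = 2 (tail of 0 descent steps not counted)

2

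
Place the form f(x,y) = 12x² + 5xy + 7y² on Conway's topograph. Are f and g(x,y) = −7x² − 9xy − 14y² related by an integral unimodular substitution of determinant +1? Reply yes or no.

D₁ = -311, D₂ = -311
f: flip: (12,5,7)→(7,-5,12)
f: reduced (well bottom): (7,-5,12) with a≤c, −a<b≤a
g is negative-definite; reduce −g:
−g: translate: b→-5 (≡9 mod 14), so (7,9,14)→(7,-5,12)
−g: reduced (well bottom): (7,-5,12) with a≤c, −a<b≤a
flip sign back: reduced form of g is (-7,5,-12)
reduced forms (7, -5, 12) vs (-7, 5, -12) ⇒ inequivalent

no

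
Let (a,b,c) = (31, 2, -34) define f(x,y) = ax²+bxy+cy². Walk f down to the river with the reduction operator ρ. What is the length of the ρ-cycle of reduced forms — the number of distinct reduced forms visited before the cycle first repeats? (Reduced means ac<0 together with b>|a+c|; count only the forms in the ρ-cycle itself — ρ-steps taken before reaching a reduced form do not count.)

D = 4220, ⌊√D⌋ = 64
descent: ρ → (-34,-2,31)
descent: ρ → (31,64,-1)  [lands on river]
river: ρ → (-1,64,31)
river: ρ → (31,60,-5)
river: ρ → (-5,60,31)
ρ-cycle length = 4 (tail of 2 descent steps not counted)

4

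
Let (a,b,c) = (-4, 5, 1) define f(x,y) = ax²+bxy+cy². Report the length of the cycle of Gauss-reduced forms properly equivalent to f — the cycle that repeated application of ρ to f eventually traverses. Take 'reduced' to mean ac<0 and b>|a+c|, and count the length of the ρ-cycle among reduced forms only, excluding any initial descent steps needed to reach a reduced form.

D = 41, ⌊√D⌋ = 6
river: ρ → (1,5,-4)
river: ρ → (-4,3,2)
river: ρ → (2,5,-2)
river: ρ → (-2,3,4)
river: ρ → (4,5,-1)
river: ρ → (-1,5,4)
river: ρ → (4,3,-2)
river: ρ → (-2,5,2)
river: ρ → (2,3,-4)
river: ρ → (-4,5,1)
ρ-cycle length = 10 (tail of 0 descent steps not counted)

10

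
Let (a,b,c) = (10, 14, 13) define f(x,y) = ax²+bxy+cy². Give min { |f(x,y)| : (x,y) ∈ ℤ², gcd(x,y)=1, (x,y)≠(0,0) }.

translate: b→-6 (≡14 mod 20), so (10,14,13)→(10,-6,9)
flip: (10,-6,9)→(9,6,10)
reduced (well bottom): (9,6,10) with a≤c, −a<b≤a
well minimum = a = 9

9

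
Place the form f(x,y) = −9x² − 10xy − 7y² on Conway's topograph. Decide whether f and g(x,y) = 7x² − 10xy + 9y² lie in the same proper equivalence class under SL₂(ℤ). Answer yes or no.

D₁ = -152, D₂ = -152
f is negative-definite; reduce −f:
−f: translate: b→-8 (≡10 mod 18), so (9,10,7)→(9,-8,6)
−f: flip: (9,-8,6)→(6,8,9)
−f: translate: b→-4 (≡8 mod 12), so (6,8,9)→(6,-4,7)
−f: reduced (well bottom): (6,-4,7) with a≤c, −a<b≤a
flip sign back: reduced form of f is (-6,4,-7)
g: translate: b→4 (≡-10 mod 14), so (7,-10,9)→(7,4,6)
g: flip: (7,4,6)→(6,-4,7)
g: reduced (well bottom): (6,-4,7) with a≤c, −a<b≤a
reduced forms (-6, 4, -7) vs (6, -4, 7) ⇒ inequivalent

no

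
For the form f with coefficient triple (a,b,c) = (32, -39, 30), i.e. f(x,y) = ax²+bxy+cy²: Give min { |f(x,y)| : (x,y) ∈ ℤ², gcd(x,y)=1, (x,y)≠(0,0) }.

translate: b→25 (≡-39 mod 64), so (32,-39,30)→(32,25,23)
flip: (32,25,23)→(23,-25,32)
translate: b→21 (≡-25 mod 46), so (23,-25,32)→(23,21,30)
reduced (well bottom): (23,21,30) with a≤c, −a<b≤a
well minimum = a = 23

23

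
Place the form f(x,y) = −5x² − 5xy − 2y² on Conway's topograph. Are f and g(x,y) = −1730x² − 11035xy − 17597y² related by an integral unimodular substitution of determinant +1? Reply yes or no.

D₁ = -15, D₂ = -15
f is negative-definite; reduce −f:
−f: flip: (5,5,2)→(2,-5,5)
−f: translate: b→-1 (≡-5 mod 4), so (2,-5,5)→(2,-1,2)
−f: flip: (2,-1,2)→(2,1,2)
−f: reduced (well bottom): (2,1,2) with a≤c, −a<b≤a
flip sign back: reduced form of f is (-2,-1,-2)
g is negative-definite; reduce −g:
−g: translate: b→655 (≡11035 mod 3460), so (1730,11035,17597)→(1730,655,62)
−g: flip: (1730,655,62)→(62,-655,1730)
−g: translate: b→-35 (≡-655 mod 124), so (62,-655,1730)→(62,-35,5)
−g: flip: (62,-35,5)→(5,35,62)
−g: translate: b→5 (≡35 mod 10), so (5,35,62)→(5,5,2)
−g: flip: (5,5,2)→(2,-5,5)
−g: translate: b→-1 (≡-5 mod 4), so (2,-5,5)→(2,-1,2)
−g: flip: (2,-1,2)→(2,1,2)
−g: reduced (well bottom): (2,1,2) with a≤c, −a<b≤a
flip sign back: reduced form of g is (-2,-1,-2)
reduced forms (-2, -1, -2) vs (-2, -1, -2) ⇒ equivalent

yes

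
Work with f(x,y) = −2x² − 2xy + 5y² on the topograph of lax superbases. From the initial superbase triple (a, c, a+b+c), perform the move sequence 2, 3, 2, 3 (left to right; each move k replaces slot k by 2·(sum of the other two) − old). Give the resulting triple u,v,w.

start (-2,5,1) = (f(1,0),f(0,1),f(1,1))
replace slot 2: 2·((-2)+1) − 5 = -7 → (-2,-7,1)
replace slot 3: 2·((-2)+(-7)) − 1 = -19 → (-2,-7,-19)
replace slot 2: 2·((-2)+(-19)) − (-7) = -35 → (-2,-35,-19)
replace slot 3: 2·((-2)+(-35)) − (-19) = -55 → (-2,-35,-55)

-2,-35,-55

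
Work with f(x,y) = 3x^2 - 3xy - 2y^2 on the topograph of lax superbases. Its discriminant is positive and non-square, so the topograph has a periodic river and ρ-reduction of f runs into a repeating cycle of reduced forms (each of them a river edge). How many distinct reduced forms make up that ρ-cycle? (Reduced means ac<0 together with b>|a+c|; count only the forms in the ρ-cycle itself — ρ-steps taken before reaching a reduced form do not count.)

D = 33, ⌊√D⌋ = 5
descent: ρ → (-2,3,3)  [lands on river]
river: ρ → (3,3,-2)
river: ρ → (-2,5,1)
river: ρ → (1,5,-2)
ρ-cycle length = 4 (tail of 1 descent step not counted)

4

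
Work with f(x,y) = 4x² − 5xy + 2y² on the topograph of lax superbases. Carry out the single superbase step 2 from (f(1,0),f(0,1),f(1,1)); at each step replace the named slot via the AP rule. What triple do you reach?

start (4,2,1) = (f(1,0),f(0,1),f(1,1))
replace slot 2: 2·(4+1) − 2 = 8 → (4,8,1)

4,8,1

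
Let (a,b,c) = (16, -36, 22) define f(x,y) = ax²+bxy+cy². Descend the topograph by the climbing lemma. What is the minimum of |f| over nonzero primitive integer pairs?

translate: b→-4 (≡-36 mod 32), so (16,-36,22)→(16,-4,2)
flip: (16,-4,2)→(2,4,16)
translate: b→0 (≡4 mod 4), so (2,4,16)→(2,0,14)
reduced (well bottom): (2,0,14) with a≤c, −a<b≤a
well minimum = a = 2

2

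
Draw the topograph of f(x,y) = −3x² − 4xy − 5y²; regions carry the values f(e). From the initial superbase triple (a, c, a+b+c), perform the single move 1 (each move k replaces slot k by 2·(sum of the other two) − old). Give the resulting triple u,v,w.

start (-3,-5,-12) = (f(1,0),f(0,1),f(1,1))
replace slot 1: 2·((-5)+(-12)) − (-3) = -31 → (-31,-5,-12)

-31,-5,-12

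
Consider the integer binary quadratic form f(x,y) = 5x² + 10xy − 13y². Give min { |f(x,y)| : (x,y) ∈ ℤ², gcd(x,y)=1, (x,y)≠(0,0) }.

river: ρ → (-13,16,2)
river: ρ → (2,16,-13)
river: ρ → (-13,10,5)
river: ρ → (5,10,-13)
closes: descent 0, river 4
min |a| on river = 2

2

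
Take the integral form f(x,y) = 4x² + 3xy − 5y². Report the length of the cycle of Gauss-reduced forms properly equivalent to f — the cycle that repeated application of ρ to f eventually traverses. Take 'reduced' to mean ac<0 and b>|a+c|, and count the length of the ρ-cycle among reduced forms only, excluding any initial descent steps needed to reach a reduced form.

D = 89, ⌊√D⌋ = 9
river: ρ → (-5,7,2)
river: ρ → (2,9,-1)
river: ρ → (-1,9,2)
river: ρ → (2,7,-5)
river: ρ → (-5,3,4)
river: ρ → (4,5,-4)
river: ρ → (-4,3,5)
river: ρ → (5,7,-2)
river: ρ → (-2,9,1)
river: ρ → (1,9,-2)
river: ρ → (-2,7,5)
river: ρ → (5,3,-4)
river: ρ → (-4,5,4)
river: ρ → (4,3,-5)
ρ-cycle length = 14 (tail of 0 descent steps not counted)

14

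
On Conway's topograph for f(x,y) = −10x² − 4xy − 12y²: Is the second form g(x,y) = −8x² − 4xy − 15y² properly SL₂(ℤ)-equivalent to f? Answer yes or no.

D₁ = -464, D₂ = -464
f is negative-definite; reduce −f:
−f: reduced (well bottom): (10,4,12) with a≤c, −a<b≤a
flip sign back: reduced form of f is (-10,-4,-12)
g is negative-definite; reduce −g:
−g: reduced (well bottom): (8,4,15) with a≤c, −a<b≤a
flip sign back: reduced form of g is (-8,-4,-15)
reduced forms (-10, -4, -12) vs (-8, -4, -15) ⇒ inequivalent

no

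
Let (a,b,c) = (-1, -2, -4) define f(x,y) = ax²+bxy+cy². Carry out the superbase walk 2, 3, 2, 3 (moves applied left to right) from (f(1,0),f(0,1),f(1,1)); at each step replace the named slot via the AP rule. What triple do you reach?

start (-1,-4,-7) = (f(1,0),f(0,1),f(1,1))
replace slot 2: 2·((-1)+(-7)) − (-4) = -12 → (-1,-12,-7)
replace slot 3: 2·((-1)+(-12)) − (-7) = -19 → (-1,-12,-19)
replace slot 2: 2·((-1)+(-19)) − (-12) = -28 → (-1,-28,-19)
replace slot 3: 2·((-1)+(-28)) − (-19) = -39 → (-1,-28,-39)

-1,-28,-39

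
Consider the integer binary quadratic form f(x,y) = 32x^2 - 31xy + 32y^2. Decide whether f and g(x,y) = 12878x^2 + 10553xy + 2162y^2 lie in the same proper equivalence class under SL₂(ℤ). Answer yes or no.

D₁ = -3135, D₂ = -3135
f: flip: (32,-31,32)→(32,31,32)
f: reduced (well bottom): (32,31,32) with a≤c, −a<b≤a
g: flip: (12878,10553,2162)→(2162,-10553,12878)
g: translate: b→-1905 (≡-10553 mod 4324), so (2162,-10553,12878)→(2162,-1905,420)
g: flip: (2162,-1905,420)→(420,1905,2162)
g: translate: b→225 (≡1905 mod 840), so (420,1905,2162)→(420,225,32)
g: flip: (420,225,32)→(32,-225,420)
g: translate: b→31 (≡-225 mod 64), so (32,-225,420)→(32,31,32)
g: reduced (well bottom): (32,31,32) with a≤c, −a<b≤a
reduced forms (32, 31, 32) vs (32, 31, 32) ⇒ equivalent

yes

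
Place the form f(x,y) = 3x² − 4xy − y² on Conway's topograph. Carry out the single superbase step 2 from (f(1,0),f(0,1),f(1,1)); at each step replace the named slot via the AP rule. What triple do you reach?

start (3,-1,-2) = (f(1,0),f(0,1),f(1,1))
replace slot 2: 2·(3+(-2)) − (-1) = 3 → (3,3,-2)

3,3,-2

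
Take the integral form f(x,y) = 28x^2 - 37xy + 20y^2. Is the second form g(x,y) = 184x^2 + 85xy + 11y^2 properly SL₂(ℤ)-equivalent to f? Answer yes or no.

D₁ = -871, D₂ = -871
f: translate: b→19 (≡-37 mod 56), so (28,-37,20)→(28,19,11)
f: flip: (28,19,11)→(11,-19,28)
f: translate: b→3 (≡-19 mod 22), so (11,-19,28)→(11,3,20)
f: reduced (well bottom): (11,3,20) with a≤c, −a<b≤a
g: flip: (184,85,11)→(11,-85,184)
g: translate: b→3 (≡-85 mod 22), so (11,-85,184)→(11,3,20)
g: reduced (well bottom): (11,3,20) with a≤c, −a<b≤a
reduced forms (11, 3, 20) vs (11, 3, 20) ⇒ equivalent

yes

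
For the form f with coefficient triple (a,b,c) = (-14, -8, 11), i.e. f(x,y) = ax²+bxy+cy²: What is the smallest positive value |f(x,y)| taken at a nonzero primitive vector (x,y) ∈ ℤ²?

descent: ρ → (11,8,-14)  [lands on river]
river: ρ → (-14,20,5)
river: ρ → (5,20,-14)
river: ρ → (-14,8,11)
river: ρ → (11,14,-11)
river: ρ → (-11,8,14)
river: ρ → (14,20,-5)
river: ρ → (-5,20,14)
river: ρ → (14,8,-11)
river: ρ → (-11,14,11)
closes: descent 1, river 10
min |a| on river = 5

5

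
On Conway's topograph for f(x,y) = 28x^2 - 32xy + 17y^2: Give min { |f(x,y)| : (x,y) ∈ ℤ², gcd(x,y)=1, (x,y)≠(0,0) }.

translate: b→24 (≡-32 mod 56), so (28,-32,17)→(28,24,13)
flip: (28,24,13)→(13,-24,28)
translate: b→2 (≡-24 mod 26), so (13,-24,28)→(13,2,17)
reduced (well bottom): (13,2,17) with a≤c, −a<b≤a
well minimum = a = 13

13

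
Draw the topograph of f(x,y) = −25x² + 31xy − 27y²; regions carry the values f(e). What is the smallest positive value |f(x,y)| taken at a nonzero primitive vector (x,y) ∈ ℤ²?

translate: b→19 (≡-31 mod 50), so (25,-31,27)→(25,19,21)
flip: (25,19,21)→(21,-19,25)
reduced (well bottom): (21,-19,25) with a≤c, −a<b≤a
well minimum |f| = |-21| = 21 (negative-definite)

21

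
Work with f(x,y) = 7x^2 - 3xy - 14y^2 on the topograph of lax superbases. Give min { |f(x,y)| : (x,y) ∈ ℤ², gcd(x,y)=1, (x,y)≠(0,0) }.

descent: ρ → (-14,3,7)
descent: ρ → (7,11,-10)  [lands on river]
river: ρ → (-10,9,8)
river: ρ → (8,7,-11)
river: ρ → (-11,15,4)
river: ρ → (4,17,-7)
river: ρ → (-7,11,10)
river: ρ → (10,9,-8)
river: ρ → (-8,7,11)
river: ρ → (11,15,-4)
river: ρ → (-4,17,7)
closes: descent 2, river 10
min |a| on river = 4

4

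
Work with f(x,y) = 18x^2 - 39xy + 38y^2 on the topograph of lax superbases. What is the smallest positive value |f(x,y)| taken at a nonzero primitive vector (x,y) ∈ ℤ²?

translate: b→-3 (≡-39 mod 36), so (18,-39,38)→(18,-3,17)
flip: (18,-3,17)→(17,3,18)
reduced (well bottom): (17,3,18) with a≤c, −a<b≤a
well minimum = a = 17

17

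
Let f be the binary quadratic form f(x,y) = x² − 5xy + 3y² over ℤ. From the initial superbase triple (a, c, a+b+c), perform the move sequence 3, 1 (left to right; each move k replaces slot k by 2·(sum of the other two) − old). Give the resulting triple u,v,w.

start (1,3,-1) = (f(1,0),f(0,1),f(1,1))
replace slot 3: 2·(1+3) − (-1) = 9 → (1,3,9)
replace slot 1: 2·(3+9) − 1 = 23 → (23,3,9)

23,3,9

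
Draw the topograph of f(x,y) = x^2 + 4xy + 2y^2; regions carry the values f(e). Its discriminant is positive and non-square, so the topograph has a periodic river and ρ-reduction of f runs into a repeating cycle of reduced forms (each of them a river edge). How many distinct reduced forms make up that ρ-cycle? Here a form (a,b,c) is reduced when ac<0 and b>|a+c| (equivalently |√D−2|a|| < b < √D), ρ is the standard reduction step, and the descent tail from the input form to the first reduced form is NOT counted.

D = 8, ⌊√D⌋ = 2
descent: ρ → (2,0,-1)
descent: ρ → (-1,2,1)  [lands on river]
river: ρ → (1,2,-1)
ρ-cycle length = 2 (tail of 2 descent steps not counted)

2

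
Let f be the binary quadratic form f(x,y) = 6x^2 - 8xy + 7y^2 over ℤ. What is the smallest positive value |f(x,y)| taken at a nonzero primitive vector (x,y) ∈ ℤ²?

translate: b→4 (≡-8 mod 12), so (6,-8,7)→(6,4,5)
flip: (6,4,5)→(5,-4,6)
reduced (well bottom): (5,-4,6) with a≤c, −a<b≤a
well minimum = a = 5

5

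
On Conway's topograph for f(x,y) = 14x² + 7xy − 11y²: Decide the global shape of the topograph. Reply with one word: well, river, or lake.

D = b²−4ac = 7² − 4·14·(-11) = 665
D > 0 non-square ⇒ indefinite ⇒ periodic river

river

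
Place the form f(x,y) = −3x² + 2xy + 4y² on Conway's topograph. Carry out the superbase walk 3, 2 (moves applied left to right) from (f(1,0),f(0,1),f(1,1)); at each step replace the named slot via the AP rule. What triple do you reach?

start (-3,4,3) = (f(1,0),f(0,1),f(1,1))
replace slot 3: 2·((-3)+4) − 3 = -1 → (-3,4,-1)
replace slot 2: 2·((-3)+(-1)) − 4 = -12 → (-3,-12,-1)

-3,-12,-1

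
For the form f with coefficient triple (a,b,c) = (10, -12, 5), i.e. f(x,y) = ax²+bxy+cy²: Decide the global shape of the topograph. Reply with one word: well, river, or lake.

D = b²−4ac = (-12)² − 4·10·5 = -56
D < 0 ⇒ definite ⇒ every region one sign ⇒ single well

well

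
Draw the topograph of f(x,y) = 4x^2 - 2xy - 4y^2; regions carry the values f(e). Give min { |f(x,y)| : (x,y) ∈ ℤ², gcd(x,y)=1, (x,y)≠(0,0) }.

descent: ρ → (-4,2,4)  [lands on river]
river: ρ → (4,6,-2)
river: ρ → (-2,6,4)
river: ρ → (4,2,-4)
river: ρ → (-4,6,2)
river: ρ → (2,6,-4)
closes: descent 1, river 6
min |a| on river = 2

2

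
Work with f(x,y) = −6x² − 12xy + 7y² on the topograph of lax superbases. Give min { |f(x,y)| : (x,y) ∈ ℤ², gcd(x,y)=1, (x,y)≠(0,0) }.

descent: ρ → (7,12,-6)  [lands on river]
river: ρ → (-6,12,7)
river: ρ → (7,16,-2)
river: ρ → (-2,16,7)
closes: descent 1, river 4
min |a| on river = 2

2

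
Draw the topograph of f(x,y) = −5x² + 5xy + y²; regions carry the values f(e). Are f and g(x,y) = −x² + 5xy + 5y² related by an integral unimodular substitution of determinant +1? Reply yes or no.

D₁ = 45, D₂ = 45
river cycle of f (length 2): (1, 5, -5), (-5, 5, 1)
river cycle of g (length 2): (5, 5, -1), (-1, 5, 5)
cycles differ ⇒ inequivalent

no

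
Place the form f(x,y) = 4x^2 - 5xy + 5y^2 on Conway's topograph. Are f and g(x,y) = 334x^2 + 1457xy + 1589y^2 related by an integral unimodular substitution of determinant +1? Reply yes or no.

D₁ = -55, D₂ = -55
f: translate: b→3 (≡-5 mod 8), so (4,-5,5)→(4,3,4)
f: reduced (well bottom): (4,3,4) with a≤c, −a<b≤a
g: translate: b→121 (≡1457 mod 668), so (334,1457,1589)→(334,121,11)
g: flip: (334,121,11)→(11,-121,334)
g: translate: b→11 (≡-121 mod 22), so (11,-121,334)→(11,11,4)
g: flip: (11,11,4)→(4,-11,11)
g: translate: b→-3 (≡-11 mod 8), so (4,-11,11)→(4,-3,4)
g: flip: (4,-3,4)→(4,3,4)
g: reduced (well bottom): (4,3,4) with a≤c, −a<b≤a
reduced forms (4, 3, 4) vs (4, 3, 4) ⇒ equivalent

yes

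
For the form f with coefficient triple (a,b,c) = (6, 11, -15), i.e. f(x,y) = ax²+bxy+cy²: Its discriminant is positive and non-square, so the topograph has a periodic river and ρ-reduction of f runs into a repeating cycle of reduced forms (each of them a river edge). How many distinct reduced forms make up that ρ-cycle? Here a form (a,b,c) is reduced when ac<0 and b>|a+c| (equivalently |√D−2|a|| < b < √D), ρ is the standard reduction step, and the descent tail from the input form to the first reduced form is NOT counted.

D = 481, ⌊√D⌋ = 21
river: ρ → (-15,19,2)
river: ρ → (2,21,-5)
river: ρ → (-5,19,6)
river: ρ → (6,17,-8)
river: ρ → (-8,15,8)
river: ρ → (8,17,-6)
river: ρ → (-6,19,5)
river: ρ → (5,21,-2)
river: ρ → (-2,19,15)
river: ρ → (15,11,-6)
river: ρ → (-6,13,13)
river: ρ → (13,13,-6)
river: ρ → (-6,11,15)
river: ρ → (15,19,-2)
river: ρ → (-2,21,5)
river: ρ → (5,19,-6)
river: ρ → (-6,17,8)
river: ρ → (8,15,-8)
river: ρ → (-8,17,6)
river: ρ → (6,19,-5)
river: ρ → (-5,21,2)
river: ρ → (2,19,-15)
river: ρ → (-15,11,6)
river: ρ → (6,13,-13)
river: ρ → (-13,13,6)
river: ρ → (6,11,-15)
ρ-cycle length = 26 (tail of 0 descent steps not counted)

26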